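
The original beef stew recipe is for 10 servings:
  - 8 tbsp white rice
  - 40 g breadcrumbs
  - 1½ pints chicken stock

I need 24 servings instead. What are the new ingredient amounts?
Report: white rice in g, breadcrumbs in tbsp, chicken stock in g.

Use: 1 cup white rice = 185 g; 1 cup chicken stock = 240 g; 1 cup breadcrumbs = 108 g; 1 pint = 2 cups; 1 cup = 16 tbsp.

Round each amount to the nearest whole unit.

Scaling factor: 24/10 = 12/5 = 2.4.
white rice: 8 tbsp × 12/5 ÷ 16 tbsp/cup × 185 g/cup = 222 g
breadcrumbs: 40 g × 12/5 ÷ 108 g/cup × 16 tbsp/cup ≈ 14 tbsp
chicken stock: 1.5 pint × 12/5 × 2 cup/pint × 240 g/cup = 1728 g

white rice: 222 g; breadcrumbs: 14 tbsp; chicken stock: 1728 g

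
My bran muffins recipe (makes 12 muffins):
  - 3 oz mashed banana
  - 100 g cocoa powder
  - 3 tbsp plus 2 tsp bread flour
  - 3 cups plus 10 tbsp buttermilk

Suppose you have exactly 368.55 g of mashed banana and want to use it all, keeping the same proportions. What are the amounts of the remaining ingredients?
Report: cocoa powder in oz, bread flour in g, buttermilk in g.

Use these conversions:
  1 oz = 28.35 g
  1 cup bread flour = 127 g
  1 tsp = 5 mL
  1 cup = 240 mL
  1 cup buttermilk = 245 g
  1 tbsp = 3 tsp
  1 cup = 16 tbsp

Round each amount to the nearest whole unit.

The original recipe has 85.05 g of mashed banana, so the scaling factor is 368.55 ÷ 85.05 = 13/3.
cocoa powder: 100 g × 13/3 ÷ 28.35 g/oz ≈ 15 oz
bread flour: (3 tbsp + 2 tsp = 11/3 tbsp) × 13/3 ÷ 16 tbsp/cup × 127 g/cup ≈ 126 g
buttermilk: (3 cup + 10 tbsp = 3.625 cup) × 13/3 × 245 g/cup ≈ 3849 g

cocoa powder: 15 oz; bread flour: 126 g; buttermilk: 3849 g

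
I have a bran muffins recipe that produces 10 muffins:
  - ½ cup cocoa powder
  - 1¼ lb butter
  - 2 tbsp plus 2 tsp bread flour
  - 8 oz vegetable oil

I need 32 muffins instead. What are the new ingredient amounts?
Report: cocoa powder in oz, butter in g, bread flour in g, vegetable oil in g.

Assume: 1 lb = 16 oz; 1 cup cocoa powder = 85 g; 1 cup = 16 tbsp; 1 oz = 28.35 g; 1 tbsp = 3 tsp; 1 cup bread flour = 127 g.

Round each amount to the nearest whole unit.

Scaling factor: 32/10 = 16/5 = 3.2.
cocoa powder: 0.5 cup × 16/5 × 85 g/cup ÷ 28.35 g/oz ≈ 5 oz
butter: 1.25 lb × 16/5 × 16 oz/lb × 28.35 g/oz ≈ 1814 g
bread flour: (2 tbsp + 2 tsp = 8/3 tbsp) × 16/5 ÷ 16 tbsp/cup × 127 g/cup ≈ 68 g
vegetable oil: 8 oz × 16/5 × 28.35 g/oz ≈ 726 g

cocoa powder: 5 oz; butter: 1814 g; bread flour: 68 g; vegetable oil: 726 g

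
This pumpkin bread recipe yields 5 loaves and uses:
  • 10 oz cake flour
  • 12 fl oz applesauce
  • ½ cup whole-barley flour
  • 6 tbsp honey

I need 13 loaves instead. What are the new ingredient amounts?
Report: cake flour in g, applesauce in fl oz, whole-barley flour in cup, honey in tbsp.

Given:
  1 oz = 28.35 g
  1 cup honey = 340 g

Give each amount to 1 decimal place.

cake flour: 737.1 g; applesauce: 31.2 fl oz; whole-barley flour: 1.3 cup; honey: 15.6 tbsp

Scaling factor: 13/5 = 2.6.
cake flour: 10 oz × 13/5 × 28.35 g/oz = 737.1 g
applesauce: 12 fl oz × 13/5 = 31.2 fl oz
whole-barley flour: 0.5 cup × 13/5 = 1.3 cup
honey: 6 tbsp × 13/5 = 15.6 tbsp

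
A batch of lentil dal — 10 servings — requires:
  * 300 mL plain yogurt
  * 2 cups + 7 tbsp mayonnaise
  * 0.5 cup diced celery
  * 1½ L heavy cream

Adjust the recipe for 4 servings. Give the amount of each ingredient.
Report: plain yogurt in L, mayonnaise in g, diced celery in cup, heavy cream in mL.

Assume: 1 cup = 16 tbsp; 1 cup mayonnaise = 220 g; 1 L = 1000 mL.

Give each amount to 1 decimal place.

Scaling factor: 4/10 = 2/5 = 0.4.
plain yogurt: 300 mL × 2/5 ÷ 1000 mL/L ≈ 0.1 L
mayonnaise: (2 cup + 7 tbsp = 2.4375 cup) × 2/5 × 220 g/cup = 214.5 g
diced celery: 0.5 cup × 2/5 = 0.2 cup
heavy cream: 1.5 L × 2/5 × 1000 mL/L = 600.0 mL

plain yogurt: 0.1 L; mayonnaise: 214.5 g; diced celery: 0.2 cup; heavy cream: 600.0 mL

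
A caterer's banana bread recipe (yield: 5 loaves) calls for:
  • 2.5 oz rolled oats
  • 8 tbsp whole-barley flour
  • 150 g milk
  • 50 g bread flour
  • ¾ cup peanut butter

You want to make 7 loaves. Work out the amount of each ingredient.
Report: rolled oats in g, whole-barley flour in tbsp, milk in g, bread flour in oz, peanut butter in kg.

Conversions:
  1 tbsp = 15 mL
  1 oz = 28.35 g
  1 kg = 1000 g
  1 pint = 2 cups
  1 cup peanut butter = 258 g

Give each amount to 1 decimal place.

Scaling factor: 7/5 = 1.4.
rolled oats: 2.5 oz × 7/5 × 28.35 g/oz ≈ 99.2 g
whole-barley flour: 8 tbsp × 7/5 = 11.2 tbsp
milk: 150 g × 7/5 = 210.0 g
bread flour: 50 g × 7/5 ÷ 28.35 g/oz ≈ 2.5 oz
peanut butter: 0.75 cup × 7/5 × 258 g/cup ÷ 1000 g/kg ≈ 0.3 kg

rolled oats: 99.2 g; whole-barley flour: 11.2 tbsp; milk: 210.0 g; bread flour: 2.5 oz; peanut butter: 0.3 kg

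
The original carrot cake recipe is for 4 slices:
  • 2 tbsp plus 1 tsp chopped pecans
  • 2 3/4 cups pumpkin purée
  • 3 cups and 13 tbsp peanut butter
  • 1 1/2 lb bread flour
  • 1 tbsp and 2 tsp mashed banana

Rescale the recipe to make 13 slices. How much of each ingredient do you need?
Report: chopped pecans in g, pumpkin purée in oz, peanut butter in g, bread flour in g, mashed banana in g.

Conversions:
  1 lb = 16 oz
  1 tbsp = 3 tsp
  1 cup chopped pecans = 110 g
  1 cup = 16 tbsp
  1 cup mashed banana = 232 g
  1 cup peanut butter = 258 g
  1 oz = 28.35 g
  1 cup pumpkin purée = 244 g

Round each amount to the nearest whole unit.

chopped pecans: 52 g; pumpkin purée: 77 oz; peanut butter: 3197 g; bread flour: 2211 g; mashed banana: 79 g

Scaling factor: 13/4 = 3.25.
chopped pecans: (2 tbsp + 1 tsp = 7/3 tbsp) × 13/4 ÷ 16 tbsp/cup × 110 g/cup ≈ 52 g
pumpkin purée: 2.75 cup × 13/4 × 244 g/cup ÷ 28.35 g/oz ≈ 77 oz
peanut butter: (3 cup + 13 tbsp = 3.8125 cup) × 13/4 × 258 g/cup ≈ 3197 g
bread flour: 1.5 lb × 13/4 × 16 oz/lb × 28.35 g/oz ≈ 2211 g
mashed banana: (1 tbsp + 2 tsp = 5/3 tbsp) × 13/4 ÷ 16 tbsp/cup × 232 g/cup ≈ 79 g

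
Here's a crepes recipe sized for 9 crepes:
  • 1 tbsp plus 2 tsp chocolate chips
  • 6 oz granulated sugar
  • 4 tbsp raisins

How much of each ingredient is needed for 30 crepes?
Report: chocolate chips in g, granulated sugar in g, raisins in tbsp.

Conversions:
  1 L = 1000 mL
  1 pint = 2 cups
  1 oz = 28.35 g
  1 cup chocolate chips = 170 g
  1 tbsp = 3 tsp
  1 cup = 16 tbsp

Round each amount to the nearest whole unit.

chocolate chips: 59 g; granulated sugar: 567 g; raisins: 13 tbsp

Scaling factor: 30/9 = 10/3.
chocolate chips: (1 tbsp + 2 tsp = 5/3 tbsp) × 10/3 ÷ 16 tbsp/cup × 170 g/cup ≈ 59 g
granulated sugar: 6 oz × 10/3 × 28.35 g/oz = 567 g
raisins: 4 tbsp × 10/3 ≈ 13 tbsp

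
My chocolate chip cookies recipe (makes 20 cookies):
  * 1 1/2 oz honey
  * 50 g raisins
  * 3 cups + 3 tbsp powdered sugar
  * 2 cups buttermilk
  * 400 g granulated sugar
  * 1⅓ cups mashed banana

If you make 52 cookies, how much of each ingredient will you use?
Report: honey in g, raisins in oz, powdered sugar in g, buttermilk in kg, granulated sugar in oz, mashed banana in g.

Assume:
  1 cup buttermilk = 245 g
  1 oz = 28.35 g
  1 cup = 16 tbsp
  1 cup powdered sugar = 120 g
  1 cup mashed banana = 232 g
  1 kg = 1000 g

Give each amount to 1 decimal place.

honey: 110.6 g; raisins: 4.6 oz; powdered sugar: 994.5 g; buttermilk: 1.3 kg; granulated sugar: 36.7 oz; mashed banana: 804.3 g

Scaling factor: 52/20 = 13/5 = 2.6.
honey: 1.5 oz × 13/5 × 28.35 g/oz ≈ 110.6 g
raisins: 50 g × 13/5 ÷ 28.35 g/oz ≈ 4.6 oz
powdered sugar: (3 cup + 3 tbsp = 3.1875 cup) × 13/5 × 120 g/cup = 994.5 g
buttermilk: 2 cup × 13/5 × 245 g/cup ÷ 1000 g/kg ≈ 1.3 kg
granulated sugar: 400 g × 13/5 ÷ 28.35 g/oz ≈ 36.7 oz
mashed banana: 4/3 cup × 13/5 × 232 g/cup ≈ 804.3 g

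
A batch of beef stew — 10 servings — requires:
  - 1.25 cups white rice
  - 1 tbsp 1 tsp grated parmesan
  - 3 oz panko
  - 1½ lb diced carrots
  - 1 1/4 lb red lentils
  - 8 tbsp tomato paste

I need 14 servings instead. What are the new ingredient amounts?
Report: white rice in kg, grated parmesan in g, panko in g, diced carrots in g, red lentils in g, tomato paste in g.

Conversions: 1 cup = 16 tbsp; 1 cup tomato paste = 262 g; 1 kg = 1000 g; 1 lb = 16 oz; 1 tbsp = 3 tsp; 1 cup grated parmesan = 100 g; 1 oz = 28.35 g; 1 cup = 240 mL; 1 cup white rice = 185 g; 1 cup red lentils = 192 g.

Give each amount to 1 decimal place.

white rice: 0.3 kg; grated parmesan: 11.7 g; panko: 119.1 g; diced carrots: 952.6 g; red lentils: 793.8 g; tomato paste: 183.4 g

Scaling factor: 14/10 = 7/5 = 1.4.
white rice: 1.25 cup × 7/5 × 185 g/cup ÷ 1000 g/kg ≈ 0.3 kg
grated parmesan: (1 tbsp + 1 tsp = 4/3 tbsp) × 7/5 ÷ 16 tbsp/cup × 100 g/cup ≈ 11.7 g
panko: 3 oz × 7/5 × 28.35 g/oz ≈ 119.1 g
diced carrots: 1.5 lb × 7/5 × 16 oz/lb × 28.35 g/oz ≈ 952.6 g
red lentils: 1.25 lb × 7/5 × 16 oz/lb × 28.35 g/oz = 793.8 g
tomato paste: 8 tbsp × 7/5 ÷ 16 tbsp/cup × 262 g/cup = 183.4 g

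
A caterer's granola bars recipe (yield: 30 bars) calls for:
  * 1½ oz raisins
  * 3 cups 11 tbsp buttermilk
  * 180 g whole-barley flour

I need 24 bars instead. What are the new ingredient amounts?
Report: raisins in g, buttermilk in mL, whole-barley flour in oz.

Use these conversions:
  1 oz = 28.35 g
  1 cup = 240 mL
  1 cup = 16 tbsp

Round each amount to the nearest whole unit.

Scaling factor: 24/30 = 4/5 = 0.8.
raisins: 1.5 oz × 4/5 × 28.35 g/oz ≈ 34 g
buttermilk: (3 cup + 11 tbsp = 3.6875 cup) × 4/5 × 240 mL/cup = 708 mL
whole-barley flour: 180 g × 4/5 ÷ 28.35 g/oz ≈ 5 oz

raisins: 34 g; buttermilk: 708 mL; whole-barley flour: 5 oz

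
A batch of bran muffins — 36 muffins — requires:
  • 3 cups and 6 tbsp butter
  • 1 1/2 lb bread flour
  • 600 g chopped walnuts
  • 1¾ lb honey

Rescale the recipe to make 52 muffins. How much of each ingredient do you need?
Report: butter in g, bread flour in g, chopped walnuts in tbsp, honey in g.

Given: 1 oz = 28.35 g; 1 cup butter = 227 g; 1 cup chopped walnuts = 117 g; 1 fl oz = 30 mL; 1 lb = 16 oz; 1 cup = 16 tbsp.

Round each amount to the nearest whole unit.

butter: 1107 g; bread flour: 983 g; chopped walnuts: 119 tbsp; honey: 1147 g

Scaling factor: 52/36 = 13/9.
butter: (3 cup + 6 tbsp = 3.375 cup) × 13/9 × 227 g/cup ≈ 1107 g
bread flour: 1.5 lb × 13/9 × 16 oz/lb × 28.35 g/oz ≈ 983 g
chopped walnuts: 600 g × 13/9 ÷ 117 g/cup × 16 tbsp/cup ≈ 119 tbsp
honey: 1.75 lb × 13/9 × 16 oz/lb × 28.35 g/oz ≈ 1147 g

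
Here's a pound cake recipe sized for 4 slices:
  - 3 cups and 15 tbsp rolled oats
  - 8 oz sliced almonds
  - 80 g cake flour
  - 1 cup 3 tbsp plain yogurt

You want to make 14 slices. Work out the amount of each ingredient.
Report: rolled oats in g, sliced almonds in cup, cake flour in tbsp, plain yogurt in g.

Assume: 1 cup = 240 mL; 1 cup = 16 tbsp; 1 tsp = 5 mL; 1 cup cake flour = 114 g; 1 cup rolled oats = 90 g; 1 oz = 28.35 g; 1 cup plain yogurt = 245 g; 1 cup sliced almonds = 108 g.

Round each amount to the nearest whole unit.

Scaling factor: 14/4 = 7/2 = 3.5.
rolled oats: (3 cup + 15 tbsp = 3.9375 cup) × 7/2 × 90 g/cup ≈ 1240 g
sliced almonds: 8 oz × 7/2 × 28.35 g/oz ÷ 108 g/cup ≈ 7 cup
cake flour: 80 g × 7/2 ÷ 114 g/cup × 16 tbsp/cup ≈ 39 tbsp
plain yogurt: (1 cup + 3 tbsp = 1.1875 cup) × 7/2 × 245 g/cup ≈ 1018 g

rolled oats: 1240 g; sliced almonds: 7 cup; cake flour: 39 tbsp; plain yogurt: 1018 g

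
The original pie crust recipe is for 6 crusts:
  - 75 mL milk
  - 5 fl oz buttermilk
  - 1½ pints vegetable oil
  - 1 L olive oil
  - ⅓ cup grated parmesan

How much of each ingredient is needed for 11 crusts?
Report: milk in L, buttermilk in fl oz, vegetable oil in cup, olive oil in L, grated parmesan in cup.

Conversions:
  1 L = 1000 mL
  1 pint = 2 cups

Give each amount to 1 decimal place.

milk: 0.1 L; buttermilk: 9.2 fl oz; vegetable oil: 5.5 cup; olive oil: 1.8 L; grated parmesan: 0.6 cup

Scaling factor: 11/6.
milk: 75 mL × 11/6 ÷ 1000 mL/L ≈ 0.1 L
buttermilk: 5 fl oz × 11/6 ≈ 9.2 fl oz
vegetable oil: 1.5 pint × 11/6 × 2 cup/pint = 5.5 cup
olive oil: 1 L × 11/6 ≈ 1.8 L
grated parmesan: 1/3 cup × 11/6 ≈ 0.6 cup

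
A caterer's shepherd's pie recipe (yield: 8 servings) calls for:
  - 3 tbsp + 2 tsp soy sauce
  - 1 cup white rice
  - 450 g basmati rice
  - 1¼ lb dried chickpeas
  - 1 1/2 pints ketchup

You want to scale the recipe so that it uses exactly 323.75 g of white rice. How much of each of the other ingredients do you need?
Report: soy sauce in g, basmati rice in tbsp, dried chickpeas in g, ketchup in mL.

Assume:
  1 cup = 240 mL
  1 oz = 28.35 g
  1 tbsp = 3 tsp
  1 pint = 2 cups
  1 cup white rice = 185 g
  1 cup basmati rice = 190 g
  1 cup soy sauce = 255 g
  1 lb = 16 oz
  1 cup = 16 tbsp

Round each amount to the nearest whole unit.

soy sauce: 102 g; basmati rice: 66 tbsp; dried chickpeas: 992 g; ketchup: 1260 mL

The original recipe has 185 g of white rice, so the scaling factor is 323.75 ÷ 185 = 7/4 = 1.75.
soy sauce: (3 tbsp + 2 tsp = 11/3 tbsp) × 7/4 ÷ 16 tbsp/cup × 255 g/cup ≈ 102 g
basmati rice: 450 g × 7/4 ÷ 190 g/cup × 16 tbsp/cup ≈ 66 tbsp
dried chickpeas: 1.25 lb × 7/4 × 16 oz/lb × 28.35 g/oz ≈ 992 g
ketchup: 1.5 pint × 7/4 × 2 cup/pint × 240 mL/cup = 1260 mL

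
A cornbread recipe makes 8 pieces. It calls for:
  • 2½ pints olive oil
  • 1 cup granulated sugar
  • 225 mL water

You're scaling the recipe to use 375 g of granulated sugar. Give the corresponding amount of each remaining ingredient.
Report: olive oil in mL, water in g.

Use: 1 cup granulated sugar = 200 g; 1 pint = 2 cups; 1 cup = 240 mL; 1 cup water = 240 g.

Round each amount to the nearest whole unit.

olive oil: 2250 mL; water: 422 g

The original recipe has 200 g of granulated sugar, so the scaling factor is 375 ÷ 200 = 15/8 = 1.875.
olive oil: 2.5 pint × 15/8 × 2 cup/pint × 240 mL/cup = 2250 mL
water: 225 mL × 15/8 ÷ 240 mL/cup × 240 g/cup ≈ 422 g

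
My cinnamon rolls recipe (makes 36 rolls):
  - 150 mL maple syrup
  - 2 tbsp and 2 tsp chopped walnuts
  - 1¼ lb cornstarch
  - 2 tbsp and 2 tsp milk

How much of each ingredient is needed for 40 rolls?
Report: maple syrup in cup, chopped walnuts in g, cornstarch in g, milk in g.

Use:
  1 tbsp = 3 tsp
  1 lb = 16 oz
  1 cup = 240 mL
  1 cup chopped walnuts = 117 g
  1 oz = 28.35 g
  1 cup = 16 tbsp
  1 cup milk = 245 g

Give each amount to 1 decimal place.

Scaling factor: 40/36 = 10/9.
maple syrup: 150 mL × 10/9 ÷ 240 mL/cup ≈ 0.7 cup
chopped walnuts: (2 tbsp + 2 tsp = 8/3 tbsp) × 10/9 ÷ 16 tbsp/cup × 117 g/cup ≈ 21.7 g
cornstarch: 1.25 lb × 10/9 × 16 oz/lb × 28.35 g/oz = 630.0 g
milk: (2 tbsp + 2 tsp = 8/3 tbsp) × 10/9 ÷ 16 tbsp/cup × 245 g/cup ≈ 45.4 g

maple syrup: 0.7 cup; chopped walnuts: 21.7 g; cornstarch: 630.0 g; milk: 45.4 g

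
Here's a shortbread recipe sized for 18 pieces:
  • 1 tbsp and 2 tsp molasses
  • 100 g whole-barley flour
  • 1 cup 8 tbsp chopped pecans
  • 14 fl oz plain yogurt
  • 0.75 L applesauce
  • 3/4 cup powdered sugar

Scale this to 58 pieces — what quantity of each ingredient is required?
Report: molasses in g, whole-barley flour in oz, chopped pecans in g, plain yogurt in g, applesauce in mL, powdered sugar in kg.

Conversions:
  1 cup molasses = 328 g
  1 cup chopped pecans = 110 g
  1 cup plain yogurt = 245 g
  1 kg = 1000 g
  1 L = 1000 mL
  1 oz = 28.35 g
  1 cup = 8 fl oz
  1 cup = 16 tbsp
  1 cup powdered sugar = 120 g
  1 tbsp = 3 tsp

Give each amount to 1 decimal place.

Scaling factor: 58/18 = 29/9.
molasses: (1 tbsp + 2 tsp = 5/3 tbsp) × 29/9 ÷ 16 tbsp/cup × 328 g/cup ≈ 110.1 g
whole-barley flour: 100 g × 29/9 ÷ 28.35 g/oz ≈ 11.4 oz
chopped pecans: (1 cup + 8 tbsp = 1.5 cup) × 29/9 × 110 g/cup ≈ 531.7 g
plain yogurt: 14 fl oz × 29/9 ÷ 8 fl oz/cup × 245 g/cup ≈ 1381.5 g
applesauce: 0.75 L × 29/9 × 1000 mL/L ≈ 2416.7 mL
powdered sugar: 0.75 cup × 29/9 × 120 g/cup ÷ 1000 g/kg ≈ 0.3 kg

molasses: 110.1 g; whole-barley flour: 11.4 oz; chopped pecans: 531.7 g; plain yogurt: 1381.5 g; applesauce: 2416.7 mL; powdered sugar: 0.3 kg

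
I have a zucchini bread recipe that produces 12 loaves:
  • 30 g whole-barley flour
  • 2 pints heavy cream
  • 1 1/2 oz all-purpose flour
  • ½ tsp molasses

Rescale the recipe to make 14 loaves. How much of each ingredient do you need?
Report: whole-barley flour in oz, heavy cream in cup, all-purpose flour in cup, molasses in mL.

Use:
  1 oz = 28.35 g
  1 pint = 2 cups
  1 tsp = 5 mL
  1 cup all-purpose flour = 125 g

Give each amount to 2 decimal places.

Scaling factor: 14/12 = 7/6.
whole-barley flour: 30 g × 7/6 ÷ 28.35 g/oz ≈ 1.23 oz
heavy cream: 2 pint × 7/6 × 2 cup/pint ≈ 4.67 cup
all-purpose flour: 1.5 oz × 7/6 × 28.35 g/oz ÷ 125 g/cup ≈ 0.40 cup
molasses: 0.5 tsp × 7/6 × 5 mL/tsp ≈ 2.92 mL

whole-barley flour: 1.23 oz; heavy cream: 4.67 cup; all-purpose flour: 0.40 cup; molasses: 2.92 mL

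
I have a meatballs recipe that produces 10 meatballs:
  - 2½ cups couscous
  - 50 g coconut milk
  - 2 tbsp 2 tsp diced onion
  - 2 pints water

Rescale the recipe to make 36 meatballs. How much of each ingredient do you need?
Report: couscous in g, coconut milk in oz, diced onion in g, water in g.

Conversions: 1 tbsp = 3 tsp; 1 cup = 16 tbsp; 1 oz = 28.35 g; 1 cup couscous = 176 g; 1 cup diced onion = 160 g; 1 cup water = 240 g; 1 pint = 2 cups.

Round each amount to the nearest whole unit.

couscous: 1584 g; coconut milk: 6 oz; diced onion: 96 g; water: 3456 g

Scaling factor: 36/10 = 18/5 = 3.6.
couscous: 2.5 cup × 18/5 × 176 g/cup = 1584 g
coconut milk: 50 g × 18/5 ÷ 28.35 g/oz ≈ 6 oz
diced onion: (2 tbsp + 2 tsp = 8/3 tbsp) × 18/5 ÷ 16 tbsp/cup × 160 g/cup = 96 g
water: 2 pint × 18/5 × 2 cup/pint × 240 g/cup = 3456 g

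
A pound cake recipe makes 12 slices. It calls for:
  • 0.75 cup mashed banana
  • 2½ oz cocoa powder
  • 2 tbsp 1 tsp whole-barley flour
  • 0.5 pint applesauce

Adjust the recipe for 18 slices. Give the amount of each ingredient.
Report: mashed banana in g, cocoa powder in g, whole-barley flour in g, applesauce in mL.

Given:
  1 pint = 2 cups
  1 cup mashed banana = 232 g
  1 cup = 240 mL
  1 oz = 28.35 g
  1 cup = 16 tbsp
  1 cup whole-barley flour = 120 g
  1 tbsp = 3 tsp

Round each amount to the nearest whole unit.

mashed banana: 261 g; cocoa powder: 106 g; whole-barley flour: 26 g; applesauce: 360 mL

Scaling factor: 18/12 = 3/2 = 1.5.
mashed banana: 0.75 cup × 3/2 × 232 g/cup = 261 g
cocoa powder: 2.5 oz × 3/2 × 28.35 g/oz ≈ 106 g
whole-barley flour: (2 tbsp + 1 tsp = 7/3 tbsp) × 3/2 ÷ 16 tbsp/cup × 120 g/cup ≈ 26 g
applesauce: 0.5 pint × 3/2 × 2 cup/pint × 240 mL/cup = 360 mL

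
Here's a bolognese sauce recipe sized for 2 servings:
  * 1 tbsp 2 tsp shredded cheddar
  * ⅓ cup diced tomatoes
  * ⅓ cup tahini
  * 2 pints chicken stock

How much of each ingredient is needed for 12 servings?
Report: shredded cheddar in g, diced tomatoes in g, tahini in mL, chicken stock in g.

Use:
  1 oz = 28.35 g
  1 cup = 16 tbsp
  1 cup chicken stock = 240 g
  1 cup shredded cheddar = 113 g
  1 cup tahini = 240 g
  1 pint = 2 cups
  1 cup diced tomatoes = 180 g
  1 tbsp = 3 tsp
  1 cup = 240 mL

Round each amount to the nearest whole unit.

shredded cheddar: 71 g; diced tomatoes: 360 g; tahini: 480 mL; chicken stock: 5760 g

Scaling factor: 12/2 = 6.
shredded cheddar: (1 tbsp + 2 tsp = 5/3 tbsp) × 6 ÷ 16 tbsp/cup × 113 g/cup ≈ 71 g
diced tomatoes: 1/3 cup × 6 × 180 g/cup = 360 g
tahini: 1/3 cup × 6 × 240 mL/cup = 480 mL
chicken stock: 2 pint × 6 × 2 cup/pint × 240 g/cup = 5760 g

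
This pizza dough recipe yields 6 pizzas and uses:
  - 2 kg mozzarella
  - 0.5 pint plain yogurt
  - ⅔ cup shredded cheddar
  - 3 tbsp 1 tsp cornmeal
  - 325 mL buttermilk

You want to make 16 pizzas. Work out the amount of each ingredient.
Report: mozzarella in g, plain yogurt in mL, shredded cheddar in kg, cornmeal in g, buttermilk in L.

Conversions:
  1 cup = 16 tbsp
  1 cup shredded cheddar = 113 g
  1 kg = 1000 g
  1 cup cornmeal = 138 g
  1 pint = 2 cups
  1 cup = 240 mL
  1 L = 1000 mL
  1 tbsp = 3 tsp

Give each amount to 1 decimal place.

mozzarella: 5333.3 g; plain yogurt: 640.0 mL; shredded cheddar: 0.2 kg; cornmeal: 76.7 g; buttermilk: 0.9 L

Scaling factor: 16/6 = 8/3.
mozzarella: 2 kg × 8/3 × 1000 g/kg ≈ 5333.3 g
plain yogurt: 0.5 pint × 8/3 × 2 cup/pint × 240 mL/cup = 640.0 mL
shredded cheddar: 2/3 cup × 8/3 × 113 g/cup ÷ 1000 g/kg ≈ 0.2 kg
cornmeal: (3 tbsp + 1 tsp = 10/3 tbsp) × 8/3 ÷ 16 tbsp/cup × 138 g/cup ≈ 76.7 g
buttermilk: 325 mL × 8/3 ÷ 1000 mL/L ≈ 0.9 L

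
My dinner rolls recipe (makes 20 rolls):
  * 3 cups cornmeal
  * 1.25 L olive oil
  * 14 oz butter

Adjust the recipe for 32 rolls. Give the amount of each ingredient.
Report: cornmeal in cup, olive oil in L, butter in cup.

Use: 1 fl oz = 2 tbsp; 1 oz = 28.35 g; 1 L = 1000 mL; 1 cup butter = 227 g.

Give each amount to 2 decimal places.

cornmeal: 4.80 cup; olive oil: 2.00 L; butter: 2.80 cup

Scaling factor: 32/20 = 8/5 = 1.6.
cornmeal: 3 cup × 8/5 = 4.80 cup
olive oil: 1.25 L × 8/5 = 2.00 L
butter: 14 oz × 8/5 × 28.35 g/oz ÷ 227 g/cup ≈ 2.80 cup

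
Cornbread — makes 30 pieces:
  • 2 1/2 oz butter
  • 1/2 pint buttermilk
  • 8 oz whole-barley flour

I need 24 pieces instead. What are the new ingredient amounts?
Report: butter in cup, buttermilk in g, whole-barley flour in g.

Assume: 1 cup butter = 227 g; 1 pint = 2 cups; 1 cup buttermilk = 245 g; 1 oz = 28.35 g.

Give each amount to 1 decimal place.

butter: 0.2 cup; buttermilk: 196.0 g; whole-barley flour: 181.4 g

Scaling factor: 24/30 = 4/5 = 0.8.
butter: 2.5 oz × 4/5 × 28.35 g/oz ÷ 227 g/cup ≈ 0.2 cup
buttermilk: 0.5 pint × 4/5 × 2 cup/pint × 245 g/cup = 196.0 g
whole-barley flour: 8 oz × 4/5 × 28.35 g/oz ≈ 181.4 g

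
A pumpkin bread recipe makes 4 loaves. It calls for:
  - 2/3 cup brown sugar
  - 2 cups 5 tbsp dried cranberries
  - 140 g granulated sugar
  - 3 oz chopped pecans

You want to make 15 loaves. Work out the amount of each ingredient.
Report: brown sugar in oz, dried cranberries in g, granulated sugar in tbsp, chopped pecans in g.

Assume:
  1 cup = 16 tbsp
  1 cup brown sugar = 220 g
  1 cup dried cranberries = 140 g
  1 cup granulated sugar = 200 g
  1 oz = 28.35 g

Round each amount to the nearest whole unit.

Scaling factor: 15/4 = 3.75.
brown sugar: 2/3 cup × 15/4 × 220 g/cup ÷ 28.35 g/oz ≈ 19 oz
dried cranberries: (2 cup + 5 tbsp = 2.3125 cup) × 15/4 × 140 g/cup ≈ 1214 g
granulated sugar: 140 g × 15/4 ÷ 200 g/cup × 16 tbsp/cup = 42 tbsp
chopped pecans: 3 oz × 15/4 × 28.35 g/oz ≈ 319 g

brown sugar: 19 oz; dried cranberries: 1214 g; granulated sugar: 42 tbsp; chopped pecans: 319 g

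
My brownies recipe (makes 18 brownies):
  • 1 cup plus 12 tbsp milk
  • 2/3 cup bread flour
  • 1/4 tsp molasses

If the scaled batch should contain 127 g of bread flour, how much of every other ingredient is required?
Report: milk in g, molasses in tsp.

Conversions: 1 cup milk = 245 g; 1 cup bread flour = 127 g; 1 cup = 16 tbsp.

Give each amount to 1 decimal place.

The original recipe has 254/3 g of bread flour, so the scaling factor is 127 ÷ 254/3 = 3/2 = 1.5.
milk: (1 cup + 12 tbsp = 1.75 cup) × 3/2 × 245 g/cup ≈ 643.1 g
molasses: 0.25 tsp × 3/2 ≈ 0.4 tsp

milk: 643.1 g; molasses: 0.4 tsp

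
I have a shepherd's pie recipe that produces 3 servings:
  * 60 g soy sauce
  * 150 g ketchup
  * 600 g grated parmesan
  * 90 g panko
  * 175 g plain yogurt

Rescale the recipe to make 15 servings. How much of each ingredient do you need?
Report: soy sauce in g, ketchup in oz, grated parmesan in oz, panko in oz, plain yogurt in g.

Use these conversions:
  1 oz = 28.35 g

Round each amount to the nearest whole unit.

Scaling factor: 15/3 = 5.
soy sauce: 60 g × 5 = 300 g
ketchup: 150 g × 5 ÷ 28.35 g/oz ≈ 26 oz
grated parmesan: 600 g × 5 ÷ 28.35 g/oz ≈ 106 oz
panko: 90 g × 5 ÷ 28.35 g/oz ≈ 16 oz
plain yogurt: 175 g × 5 = 875 g

soy sauce: 300 g; ketchup: 26 oz; grated parmesan: 106 oz; panko: 16 oz; plain yogurt: 875 g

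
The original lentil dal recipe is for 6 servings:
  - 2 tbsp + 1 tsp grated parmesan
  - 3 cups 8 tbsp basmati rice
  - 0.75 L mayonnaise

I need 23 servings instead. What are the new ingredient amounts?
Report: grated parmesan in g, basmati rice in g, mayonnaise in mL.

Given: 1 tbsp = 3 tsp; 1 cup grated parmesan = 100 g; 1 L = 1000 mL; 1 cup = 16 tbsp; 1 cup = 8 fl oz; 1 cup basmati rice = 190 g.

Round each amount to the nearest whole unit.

grated parmesan: 56 g; basmati rice: 2549 g; mayonnaise: 2875 mL

Scaling factor: 23/6.
grated parmesan: (2 tbsp + 1 tsp = 7/3 tbsp) × 23/6 ÷ 16 tbsp/cup × 100 g/cup ≈ 56 g
basmati rice: (3 cup + 8 tbsp = 3.5 cup) × 23/6 × 190 g/cup ≈ 2549 g
mayonnaise: 0.75 L × 23/6 × 1000 mL/L = 2875 mL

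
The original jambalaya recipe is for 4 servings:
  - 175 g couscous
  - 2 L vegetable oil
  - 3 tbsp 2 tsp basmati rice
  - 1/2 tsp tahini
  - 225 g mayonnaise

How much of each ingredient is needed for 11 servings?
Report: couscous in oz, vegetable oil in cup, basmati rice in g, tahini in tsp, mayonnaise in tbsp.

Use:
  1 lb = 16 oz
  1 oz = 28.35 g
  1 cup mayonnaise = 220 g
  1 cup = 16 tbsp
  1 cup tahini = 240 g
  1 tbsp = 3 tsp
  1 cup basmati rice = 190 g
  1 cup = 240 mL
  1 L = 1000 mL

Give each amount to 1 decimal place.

Scaling factor: 11/4 = 2.75.
couscous: 175 g × 11/4 ÷ 28.35 g/oz ≈ 17.0 oz
vegetable oil: 2 L × 11/4 × 1000 mL/L ÷ 240 mL/cup ≈ 22.9 cup
basmati rice: (3 tbsp + 2 tsp = 11/3 tbsp) × 11/4 ÷ 16 tbsp/cup × 190 g/cup ≈ 119.7 g
tahini: 0.5 tsp × 11/4 ≈ 1.4 tsp
mayonnaise: 225 g × 11/4 ÷ 220 g/cup × 16 tbsp/cup = 45.0 tbsp

couscous: 17.0 oz; vegetable oil: 22.9 cup; basmati rice: 119.7 g; tahini: 1.4 tsp; mayonnaise: 45.0 tbsp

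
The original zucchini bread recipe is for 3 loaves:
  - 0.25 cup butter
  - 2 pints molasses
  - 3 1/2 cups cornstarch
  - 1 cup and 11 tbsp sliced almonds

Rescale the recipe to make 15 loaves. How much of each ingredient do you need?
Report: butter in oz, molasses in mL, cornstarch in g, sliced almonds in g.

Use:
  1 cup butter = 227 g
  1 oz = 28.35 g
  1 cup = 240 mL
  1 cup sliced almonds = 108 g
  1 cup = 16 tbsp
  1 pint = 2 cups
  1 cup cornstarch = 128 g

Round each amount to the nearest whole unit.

butter: 10 oz; molasses: 4800 mL; cornstarch: 2240 g; sliced almonds: 911 g

Scaling factor: 15/3 = 5.
butter: 0.25 cup × 5 × 227 g/cup ÷ 28.35 g/oz ≈ 10 oz
molasses: 2 pint × 5 × 2 cup/pint × 240 mL/cup = 4800 mL
cornstarch: 3.5 cup × 5 × 128 g/cup = 2240 g
sliced almonds: (1 cup + 11 tbsp = 1.6875 cup) × 5 × 108 g/cup ≈ 911 g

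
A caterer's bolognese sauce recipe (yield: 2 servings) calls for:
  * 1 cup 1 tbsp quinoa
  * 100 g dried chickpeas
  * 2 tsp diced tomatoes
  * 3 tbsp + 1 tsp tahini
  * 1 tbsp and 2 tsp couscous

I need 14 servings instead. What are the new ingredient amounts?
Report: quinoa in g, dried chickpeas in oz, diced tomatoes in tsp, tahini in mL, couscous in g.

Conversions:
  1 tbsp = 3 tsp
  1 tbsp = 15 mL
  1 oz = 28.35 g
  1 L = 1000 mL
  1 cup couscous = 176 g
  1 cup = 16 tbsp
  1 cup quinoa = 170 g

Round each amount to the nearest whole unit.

quinoa: 1264 g; dried chickpeas: 25 oz; diced tomatoes: 14 tsp; tahini: 350 mL; couscous: 128 g

Scaling factor: 14/2 = 7.
quinoa: (1 cup + 1 tbsp = 1.0625 cup) × 7 × 170 g/cup ≈ 1264 g
dried chickpeas: 100 g × 7 ÷ 28.35 g/oz ≈ 25 oz
diced tomatoes: 2 tsp × 7 = 14 tsp
tahini: (3 tbsp + 1 tsp = 10/3 tbsp) × 7 × 15 mL/tbsp = 350 mL
couscous: (1 tbsp + 2 tsp = 5/3 tbsp) × 7 ÷ 16 tbsp/cup × 176 g/cup ≈ 128 g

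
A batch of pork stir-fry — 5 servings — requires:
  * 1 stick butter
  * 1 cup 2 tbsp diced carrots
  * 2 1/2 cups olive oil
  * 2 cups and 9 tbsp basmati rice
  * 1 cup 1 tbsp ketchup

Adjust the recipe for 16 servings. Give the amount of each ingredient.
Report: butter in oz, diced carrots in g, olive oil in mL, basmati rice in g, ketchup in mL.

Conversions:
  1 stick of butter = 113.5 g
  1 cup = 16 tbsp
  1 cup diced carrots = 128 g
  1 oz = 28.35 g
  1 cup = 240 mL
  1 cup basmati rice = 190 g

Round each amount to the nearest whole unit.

butter: 13 oz; diced carrots: 461 g; olive oil: 1920 mL; basmati rice: 1558 g; ketchup: 816 mL

Scaling factor: 16/5 = 3.2.
butter: 1 stick × 16/5 × 113.5 g/stick ÷ 28.35 g/oz ≈ 13 oz
diced carrots: (1 cup + 2 tbsp = 1.125 cup) × 16/5 × 128 g/cup ≈ 461 g
olive oil: 2.5 cup × 16/5 × 240 mL/cup = 1920 mL
basmati rice: (2 cup + 9 tbsp = 2.5625 cup) × 16/5 × 190 g/cup = 1558 g
ketchup: (1 cup + 1 tbsp = 1.0625 cup) × 16/5 × 240 mL/cup = 816 mL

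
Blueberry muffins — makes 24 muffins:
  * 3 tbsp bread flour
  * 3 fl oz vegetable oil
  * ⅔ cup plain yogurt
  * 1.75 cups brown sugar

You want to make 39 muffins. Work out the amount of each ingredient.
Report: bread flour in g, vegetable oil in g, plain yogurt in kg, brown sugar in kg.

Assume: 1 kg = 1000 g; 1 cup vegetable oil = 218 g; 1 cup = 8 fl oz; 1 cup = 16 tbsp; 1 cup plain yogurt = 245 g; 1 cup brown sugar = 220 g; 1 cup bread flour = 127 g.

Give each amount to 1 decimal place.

bread flour: 38.7 g; vegetable oil: 132.8 g; plain yogurt: 0.3 kg; brown sugar: 0.6 kg

Scaling factor: 39/24 = 13/8 = 1.625.
bread flour: 3 tbsp × 13/8 ÷ 16 tbsp/cup × 127 g/cup ≈ 38.7 g
vegetable oil: 3 fl oz × 13/8 ÷ 8 fl oz/cup × 218 g/cup ≈ 132.8 g
plain yogurt: 2/3 cup × 13/8 × 245 g/cup ÷ 1000 g/kg ≈ 0.3 kg
brown sugar: 1.75 cup × 13/8 × 220 g/cup ÷ 1000 g/kg ≈ 0.6 kg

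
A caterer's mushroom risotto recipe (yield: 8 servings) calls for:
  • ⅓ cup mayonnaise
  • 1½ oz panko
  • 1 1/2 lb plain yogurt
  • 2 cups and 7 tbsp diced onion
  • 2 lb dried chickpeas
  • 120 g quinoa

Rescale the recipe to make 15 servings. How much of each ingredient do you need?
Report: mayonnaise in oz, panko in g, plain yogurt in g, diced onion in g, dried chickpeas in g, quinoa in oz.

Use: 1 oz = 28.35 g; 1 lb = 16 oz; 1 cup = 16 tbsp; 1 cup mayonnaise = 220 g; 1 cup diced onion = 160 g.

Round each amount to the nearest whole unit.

Scaling factor: 15/8 = 1.875.
mayonnaise: 1/3 cup × 15/8 × 220 g/cup ÷ 28.35 g/oz ≈ 5 oz
panko: 1.5 oz × 15/8 × 28.35 g/oz ≈ 80 g
plain yogurt: 1.5 lb × 15/8 × 16 oz/lb × 28.35 g/oz ≈ 1276 g
diced onion: (2 cup + 7 tbsp = 2.4375 cup) × 15/8 × 160 g/cup ≈ 731 g
dried chickpeas: 2 lb × 15/8 × 16 oz/lb × 28.35 g/oz = 1701 g
quinoa: 120 g × 15/8 ÷ 28.35 g/oz ≈ 8 oz

mayonnaise: 5 oz; panko: 80 g; plain yogurt: 1276 g; diced onion: 731 g; dried chickpeas: 1701 g; quinoa: 8 oz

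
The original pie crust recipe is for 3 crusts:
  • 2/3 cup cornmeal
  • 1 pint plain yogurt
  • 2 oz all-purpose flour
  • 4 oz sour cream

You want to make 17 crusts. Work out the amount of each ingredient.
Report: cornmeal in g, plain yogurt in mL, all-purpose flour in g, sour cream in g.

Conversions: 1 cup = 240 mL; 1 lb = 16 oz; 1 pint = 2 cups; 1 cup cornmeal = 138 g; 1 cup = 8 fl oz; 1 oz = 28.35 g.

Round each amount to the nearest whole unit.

Scaling factor: 17/3.
cornmeal: 2/3 cup × 17/3 × 138 g/cup ≈ 521 g
plain yogurt: 1 pint × 17/3 × 2 cup/pint × 240 mL/cup = 2720 mL
all-purpose flour: 2 oz × 17/3 × 28.35 g/oz ≈ 321 g
sour cream: 4 oz × 17/3 × 28.35 g/oz ≈ 643 g

cornmeal: 521 g; plain yogurt: 2720 mL; all-purpose flour: 321 g; sour cream: 643 g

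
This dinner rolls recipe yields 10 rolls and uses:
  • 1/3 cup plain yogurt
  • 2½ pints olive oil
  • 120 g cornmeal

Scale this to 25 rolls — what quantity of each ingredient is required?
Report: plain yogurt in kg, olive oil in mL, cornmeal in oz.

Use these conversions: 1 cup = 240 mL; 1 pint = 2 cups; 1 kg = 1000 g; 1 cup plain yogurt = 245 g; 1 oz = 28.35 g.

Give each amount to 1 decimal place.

plain yogurt: 0.2 kg; olive oil: 3000.0 mL; cornmeal: 10.6 oz

Scaling factor: 25/10 = 5/2 = 2.5.
plain yogurt: 1/3 cup × 5/2 × 245 g/cup ÷ 1000 g/kg ≈ 0.2 kg
olive oil: 2.5 pint × 5/2 × 2 cup/pint × 240 mL/cup = 3000.0 mL
cornmeal: 120 g × 5/2 ÷ 28.35 g/oz ≈ 10.6 oz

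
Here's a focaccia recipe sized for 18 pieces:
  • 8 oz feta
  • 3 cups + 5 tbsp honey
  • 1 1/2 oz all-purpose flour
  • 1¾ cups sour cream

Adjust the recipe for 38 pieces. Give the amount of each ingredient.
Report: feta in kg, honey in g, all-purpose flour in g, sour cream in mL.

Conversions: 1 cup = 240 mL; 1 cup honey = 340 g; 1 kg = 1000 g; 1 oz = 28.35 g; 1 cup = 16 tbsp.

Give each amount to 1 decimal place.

Scaling factor: 38/18 = 19/9.
feta: 8 oz × 19/9 × 28.35 g/oz ÷ 1000 g/kg ≈ 0.5 kg
honey: (3 cup + 5 tbsp = 3.3125 cup) × 19/9 × 340 g/cup ≈ 2377.6 g
all-purpose flour: 1.5 oz × 19/9 × 28.35 g/oz ≈ 89.8 g
sour cream: 1.75 cup × 19/9 × 240 mL/cup ≈ 886.7 mL

feta: 0.5 kg; honey: 2377.6 g; all-purpose flour: 89.8 g; sour cream: 886.7 mL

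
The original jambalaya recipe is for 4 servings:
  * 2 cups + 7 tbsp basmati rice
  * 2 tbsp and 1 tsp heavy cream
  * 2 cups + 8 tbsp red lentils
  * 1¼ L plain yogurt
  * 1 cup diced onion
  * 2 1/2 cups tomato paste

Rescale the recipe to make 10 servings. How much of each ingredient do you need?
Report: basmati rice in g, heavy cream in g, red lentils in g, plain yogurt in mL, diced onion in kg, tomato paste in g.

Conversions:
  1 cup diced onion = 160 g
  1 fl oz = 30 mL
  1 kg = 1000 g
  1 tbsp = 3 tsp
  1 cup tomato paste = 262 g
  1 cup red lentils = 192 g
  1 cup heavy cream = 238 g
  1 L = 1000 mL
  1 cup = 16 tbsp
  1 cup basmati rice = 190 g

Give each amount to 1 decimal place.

Scaling factor: 10/4 = 5/2 = 2.5.
basmati rice: (2 cup + 7 tbsp = 2.4375 cup) × 5/2 × 190 g/cup ≈ 1157.8 g
heavy cream: (2 tbsp + 1 tsp = 7/3 tbsp) × 5/2 ÷ 16 tbsp/cup × 238 g/cup ≈ 86.8 g
red lentils: (2 cup + 8 tbsp = 2.5 cup) × 5/2 × 192 g/cup = 1200.0 g
plain yogurt: 1.25 L × 5/2 × 1000 mL/L = 3125.0 mL
diced onion: 1 cup × 5/2 × 160 g/cup ÷ 1000 g/kg = 0.4 kg
tomato paste: 2.5 cup × 5/2 × 262 g/cup = 1637.5 g

basmati rice: 1157.8 g; heavy cream: 86.8 g; red lentils: 1200.0 g; plain yogurt: 3125.0 mL; diced onion: 0.4 kg; tomato paste: 1637.5 g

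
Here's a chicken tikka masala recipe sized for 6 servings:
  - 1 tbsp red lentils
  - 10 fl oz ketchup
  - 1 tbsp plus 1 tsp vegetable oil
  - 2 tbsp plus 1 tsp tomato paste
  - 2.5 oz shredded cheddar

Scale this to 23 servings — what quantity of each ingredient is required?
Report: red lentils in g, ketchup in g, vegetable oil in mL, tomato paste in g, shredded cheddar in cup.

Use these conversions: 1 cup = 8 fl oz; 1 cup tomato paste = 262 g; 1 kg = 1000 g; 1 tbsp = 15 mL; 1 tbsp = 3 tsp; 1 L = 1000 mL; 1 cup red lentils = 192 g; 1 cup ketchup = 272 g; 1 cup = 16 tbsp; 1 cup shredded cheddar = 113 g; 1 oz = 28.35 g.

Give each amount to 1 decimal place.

Scaling factor: 23/6.
red lentils: 1 tbsp × 23/6 ÷ 16 tbsp/cup × 192 g/cup = 46.0 g
ketchup: 10 fl oz × 23/6 ÷ 8 fl oz/cup × 272 g/cup ≈ 1303.3 g
vegetable oil: (1 tbsp + 1 tsp = 4/3 tbsp) × 23/6 × 15 mL/tbsp ≈ 76.7 mL
tomato paste: (2 tbsp + 1 tsp = 7/3 tbsp) × 23/6 ÷ 16 tbsp/cup × 262 g/cup ≈ 146.5 g
shredded cheddar: 2.5 oz × 23/6 × 28.35 g/oz ÷ 113 g/cup ≈ 2.4 cup

red lentils: 46.0 g; ketchup: 1303.3 g; vegetable oil: 76.7 mL; tomato paste: 146.5 g; shredded cheddar: 2.4 cup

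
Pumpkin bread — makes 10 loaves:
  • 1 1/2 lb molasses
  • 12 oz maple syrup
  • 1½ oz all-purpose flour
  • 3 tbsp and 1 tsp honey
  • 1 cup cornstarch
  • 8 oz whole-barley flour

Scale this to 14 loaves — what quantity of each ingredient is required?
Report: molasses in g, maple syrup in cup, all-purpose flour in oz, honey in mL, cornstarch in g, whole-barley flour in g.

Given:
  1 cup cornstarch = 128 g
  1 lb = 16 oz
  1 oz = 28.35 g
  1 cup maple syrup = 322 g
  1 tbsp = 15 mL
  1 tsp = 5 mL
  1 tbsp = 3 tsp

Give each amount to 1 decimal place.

molasses: 952.6 g; maple syrup: 1.5 cup; all-purpose flour: 2.1 oz; honey: 70.0 mL; cornstarch: 179.2 g; whole-barley flour: 317.5 g

Scaling factor: 14/10 = 7/5 = 1.4.
molasses: 1.5 lb × 7/5 × 16 oz/lb × 28.35 g/oz ≈ 952.6 g
maple syrup: 12 oz × 7/5 × 28.35 g/oz ÷ 322 g/cup ≈ 1.5 cup
all-purpose flour: 1.5 oz × 7/5 = 2.1 oz
honey: (3 tbsp + 1 tsp = 10/3 tbsp) × 7/5 × 15 mL/tbsp = 70.0 mL
cornstarch: 1 cup × 7/5 × 128 g/cup = 179.2 g
whole-barley flour: 8 oz × 7/5 × 28.35 g/oz ≈ 317.5 g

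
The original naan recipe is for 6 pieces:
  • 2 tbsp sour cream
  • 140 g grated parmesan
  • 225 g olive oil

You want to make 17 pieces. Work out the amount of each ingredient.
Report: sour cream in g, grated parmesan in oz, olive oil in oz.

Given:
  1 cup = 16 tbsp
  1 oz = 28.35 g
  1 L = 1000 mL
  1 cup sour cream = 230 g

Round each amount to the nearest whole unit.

Scaling factor: 17/6.
sour cream: 2 tbsp × 17/6 ÷ 16 tbsp/cup × 230 g/cup ≈ 81 g
grated parmesan: 140 g × 17/6 ÷ 28.35 g/oz ≈ 14 oz
olive oil: 225 g × 17/6 ÷ 28.35 g/oz ≈ 22 oz

sour cream: 81 g; grated parmesan: 14 oz; olive oil: 22 oz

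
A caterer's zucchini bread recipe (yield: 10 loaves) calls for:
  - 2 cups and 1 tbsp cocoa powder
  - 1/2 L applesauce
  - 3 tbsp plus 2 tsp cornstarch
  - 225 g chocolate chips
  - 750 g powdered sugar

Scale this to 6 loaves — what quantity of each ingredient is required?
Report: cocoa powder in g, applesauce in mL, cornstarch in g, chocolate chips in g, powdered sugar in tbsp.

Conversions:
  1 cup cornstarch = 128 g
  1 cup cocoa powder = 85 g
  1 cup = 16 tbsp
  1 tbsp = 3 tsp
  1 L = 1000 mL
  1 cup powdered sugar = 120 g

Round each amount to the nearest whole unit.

Scaling factor: 6/10 = 3/5 = 0.6.
cocoa powder: (2 cup + 1 tbsp = 2.0625 cup) × 3/5 × 85 g/cup ≈ 105 g
applesauce: 0.5 L × 3/5 × 1000 mL/L = 300 mL
cornstarch: (3 tbsp + 2 tsp = 11/3 tbsp) × 3/5 ÷ 16 tbsp/cup × 128 g/cup ≈ 18 g
chocolate chips: 225 g × 3/5 = 135 g
powdered sugar: 750 g × 3/5 ÷ 120 g/cup × 16 tbsp/cup = 60 tbsp

cocoa powder: 105 g; applesauce: 300 mL; cornstarch: 18 g; chocolate chips: 135 g; powdered sugar: 60 tbsp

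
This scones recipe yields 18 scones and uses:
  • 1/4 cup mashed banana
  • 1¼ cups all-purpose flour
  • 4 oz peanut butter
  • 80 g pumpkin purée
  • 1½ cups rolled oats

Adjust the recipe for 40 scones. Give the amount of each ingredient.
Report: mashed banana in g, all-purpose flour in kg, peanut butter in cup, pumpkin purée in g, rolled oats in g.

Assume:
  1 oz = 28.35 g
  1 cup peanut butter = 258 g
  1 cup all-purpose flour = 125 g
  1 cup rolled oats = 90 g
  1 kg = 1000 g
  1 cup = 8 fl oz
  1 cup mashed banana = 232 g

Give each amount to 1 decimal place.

mashed banana: 128.9 g; all-purpose flour: 0.3 kg; peanut butter: 1.0 cup; pumpkin purée: 177.8 g; rolled oats: 300.0 g

Scaling factor: 40/18 = 20/9.
mashed banana: 0.25 cup × 20/9 × 232 g/cup ≈ 128.9 g
all-purpose flour: 1.25 cup × 20/9 × 125 g/cup ÷ 1000 g/kg ≈ 0.3 kg
peanut butter: 4 oz × 20/9 × 28.35 g/oz ÷ 258 g/cup ≈ 1.0 cup
pumpkin purée: 80 g × 20/9 ≈ 177.8 g
rolled oats: 1.5 cup × 20/9 × 90 g/cup = 300.0 g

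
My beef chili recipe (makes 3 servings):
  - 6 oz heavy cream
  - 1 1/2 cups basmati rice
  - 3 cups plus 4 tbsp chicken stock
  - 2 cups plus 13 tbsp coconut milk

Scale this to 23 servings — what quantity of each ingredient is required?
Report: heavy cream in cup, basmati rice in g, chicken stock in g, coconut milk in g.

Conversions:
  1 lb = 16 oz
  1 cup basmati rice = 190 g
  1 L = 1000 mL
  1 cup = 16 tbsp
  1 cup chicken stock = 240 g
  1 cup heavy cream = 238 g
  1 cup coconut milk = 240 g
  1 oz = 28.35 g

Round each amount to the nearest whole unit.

heavy cream: 5 cup; basmati rice: 2185 g; chicken stock: 5980 g; coconut milk: 5175 g

Scaling factor: 23/3.
heavy cream: 6 oz × 23/3 × 28.35 g/oz ÷ 238 g/cup ≈ 5 cup
basmati rice: 1.5 cup × 23/3 × 190 g/cup = 2185 g
chicken stock: (3 cup + 4 tbsp = 3.25 cup) × 23/3 × 240 g/cup = 5980 g
coconut milk: (2 cup + 13 tbsp = 2.8125 cup) × 23/3 × 240 g/cup = 5175 g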